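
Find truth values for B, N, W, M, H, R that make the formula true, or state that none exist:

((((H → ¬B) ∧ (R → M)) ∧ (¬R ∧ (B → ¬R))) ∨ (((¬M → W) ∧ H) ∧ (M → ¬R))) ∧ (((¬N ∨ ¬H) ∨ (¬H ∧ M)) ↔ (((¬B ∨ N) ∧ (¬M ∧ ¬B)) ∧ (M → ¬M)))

B = False, N = False, W = False, M = False, H = True, R = False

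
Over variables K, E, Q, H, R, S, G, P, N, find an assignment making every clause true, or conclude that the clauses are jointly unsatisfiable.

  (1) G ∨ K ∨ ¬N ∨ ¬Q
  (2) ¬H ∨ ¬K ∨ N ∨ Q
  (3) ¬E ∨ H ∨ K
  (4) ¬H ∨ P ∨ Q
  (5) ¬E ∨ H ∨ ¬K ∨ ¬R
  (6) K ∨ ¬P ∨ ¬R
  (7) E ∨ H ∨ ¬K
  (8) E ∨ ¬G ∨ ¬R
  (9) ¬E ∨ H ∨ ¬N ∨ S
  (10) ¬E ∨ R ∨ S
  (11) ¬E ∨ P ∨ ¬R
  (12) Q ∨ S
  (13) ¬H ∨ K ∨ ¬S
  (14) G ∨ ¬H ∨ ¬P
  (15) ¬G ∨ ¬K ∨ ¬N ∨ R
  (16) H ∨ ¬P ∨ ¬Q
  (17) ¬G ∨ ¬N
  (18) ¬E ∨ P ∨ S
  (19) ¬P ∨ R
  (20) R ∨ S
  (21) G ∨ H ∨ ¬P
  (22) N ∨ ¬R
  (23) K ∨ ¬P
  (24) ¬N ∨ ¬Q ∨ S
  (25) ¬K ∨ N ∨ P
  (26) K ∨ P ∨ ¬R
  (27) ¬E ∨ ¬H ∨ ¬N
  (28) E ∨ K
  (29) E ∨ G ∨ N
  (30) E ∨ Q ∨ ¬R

K = True, E = False, Q = True, H = True, R = True, S = True, G = False, P = False, N = True

Set K = True.
Set E = False.
  then (E ∨ H ∨ ¬K) forces H = True.
Try Q = False:
  (¬H ∨ ¬K ∨ N ∨ Q) forces N = True.
  (¬H ∨ P ∨ Q) forces P = True.
  (Q ∨ S) forces S = True.
  (G ∨ ¬H ∨ ¬P) forces G = True.
  clause (¬G ∨ ¬N) is falsified — backtrack.
So Q = True.
Set R = True.
  then (E ∨ ¬G ∨ ¬R) forces G = False.
  then (G ∨ ¬H ∨ ¬P) forces P = False.
  then (N ∨ ¬R) forces N = True.
  then (¬N ∨ ¬Q ∨ S) forces S = True.
All clauses satisfied.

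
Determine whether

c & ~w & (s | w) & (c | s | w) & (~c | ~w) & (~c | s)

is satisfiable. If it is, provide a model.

w=F; s=T; c=T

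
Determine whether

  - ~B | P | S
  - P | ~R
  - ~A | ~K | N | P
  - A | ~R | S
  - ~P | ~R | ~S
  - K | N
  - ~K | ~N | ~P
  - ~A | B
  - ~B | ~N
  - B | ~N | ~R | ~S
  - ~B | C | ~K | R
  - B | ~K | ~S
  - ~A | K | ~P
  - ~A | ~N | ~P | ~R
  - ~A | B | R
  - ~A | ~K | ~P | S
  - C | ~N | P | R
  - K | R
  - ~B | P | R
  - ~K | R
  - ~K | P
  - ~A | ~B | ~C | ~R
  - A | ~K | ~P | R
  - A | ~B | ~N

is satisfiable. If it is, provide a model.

Case R = True:
  (P | ~R) forces P = True.
  (~P | ~R | ~S) forces S = False.
  (A | ~R | S) forces A = True.
  (~A | B) forces B = True.
  (~B | ~N) forces N = False.
  (K | N) forces K = True.
  Clause (~A | ~K | ~P | S) is falsified — contradiction.
Case R = False:
  (K | R) forces K = True.
  Clause (~K | R) is falsified — contradiction.
Both cases fail, so the formula is unsatisfiable.

Unsatisfiable — no assignment works.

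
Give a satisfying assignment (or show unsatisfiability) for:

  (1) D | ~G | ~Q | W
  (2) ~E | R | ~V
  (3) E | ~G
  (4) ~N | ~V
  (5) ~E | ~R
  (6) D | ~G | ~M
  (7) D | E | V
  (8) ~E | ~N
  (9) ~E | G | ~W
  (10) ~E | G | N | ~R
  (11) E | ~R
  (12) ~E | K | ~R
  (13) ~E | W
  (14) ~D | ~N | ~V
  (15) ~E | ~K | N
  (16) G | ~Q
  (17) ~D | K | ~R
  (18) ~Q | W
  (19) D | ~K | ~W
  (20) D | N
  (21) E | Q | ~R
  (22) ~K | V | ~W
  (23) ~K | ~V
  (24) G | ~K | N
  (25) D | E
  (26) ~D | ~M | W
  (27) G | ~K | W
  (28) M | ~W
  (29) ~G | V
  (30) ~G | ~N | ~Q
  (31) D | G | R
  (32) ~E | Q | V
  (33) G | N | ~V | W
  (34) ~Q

K = False, Q = False, D = True, R = False, E = False, M = True, G = False, W = True, V = False, N = True

Unit clause (~Q) forces Q = False.
Try K = True:
  (~K | ~V) forces V = False.
  (~K | V | ~W) forces W = False.
  (~E | W) forces E = False.
  (E | ~G) forces G = False.
  clause (G | ~K | W) is falsified — backtrack.
So K = False.
Set D = True.
  then (~D | K | ~R) forces R = False.
Try E = True:
  (~E | R | ~V) forces V = False.
  clause (~E | Q | V) is falsified — backtrack.
So E = False.
  then (E | ~G) forces G = False.
Set M = True.
  then (~D | ~M | W) forces W = True.
Set V = False.
Set N = True.
All clauses satisfied.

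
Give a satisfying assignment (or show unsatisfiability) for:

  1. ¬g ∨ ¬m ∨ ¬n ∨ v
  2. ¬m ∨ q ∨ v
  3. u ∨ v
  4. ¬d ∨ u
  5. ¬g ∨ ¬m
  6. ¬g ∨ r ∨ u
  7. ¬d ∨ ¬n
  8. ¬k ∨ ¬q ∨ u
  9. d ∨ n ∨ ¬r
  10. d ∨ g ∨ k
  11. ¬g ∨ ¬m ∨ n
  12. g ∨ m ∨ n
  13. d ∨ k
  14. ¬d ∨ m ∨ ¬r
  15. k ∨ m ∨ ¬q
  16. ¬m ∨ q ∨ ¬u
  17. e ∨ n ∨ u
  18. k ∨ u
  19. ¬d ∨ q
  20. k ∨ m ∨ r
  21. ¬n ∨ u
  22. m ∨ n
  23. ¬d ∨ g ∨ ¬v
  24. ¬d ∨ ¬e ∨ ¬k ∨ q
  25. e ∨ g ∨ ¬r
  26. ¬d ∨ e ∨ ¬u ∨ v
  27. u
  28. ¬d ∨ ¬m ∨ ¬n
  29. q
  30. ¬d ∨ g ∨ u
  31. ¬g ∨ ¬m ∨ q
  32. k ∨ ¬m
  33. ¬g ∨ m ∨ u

Unit clause (u) forces u = True.
Unit clause (q) forces q = True.
Try k = False:
  (d ∨ k) forces d = True.
  (¬d ∨ ¬n) forces n = False.
  (k ∨ m ∨ ¬q) forces m = True.
  clause (k ∨ ¬m) is falsified — backtrack.
So k = True.
Set n = True.
  then (¬d ∨ ¬n) forces d = False.
Set g = False.
Set r = False.
Set v = True.
Set e = False.
Set m = True.
All clauses satisfied.

k = True; n = True; g = False; r = False; v = True; q = True; e = False; d = False; u = True; m = True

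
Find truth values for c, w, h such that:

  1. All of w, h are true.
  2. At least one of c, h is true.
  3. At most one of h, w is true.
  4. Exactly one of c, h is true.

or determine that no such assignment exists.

Case w = True:
  (1) forces h = True.
  Constraint (3) is violated (h=T, w=T) — contradiction.
Case w = False:
  Constraint (1) is violated (w=F) — contradiction.
Both cases fail — unsatisfiable.

No satisfying assignment exists.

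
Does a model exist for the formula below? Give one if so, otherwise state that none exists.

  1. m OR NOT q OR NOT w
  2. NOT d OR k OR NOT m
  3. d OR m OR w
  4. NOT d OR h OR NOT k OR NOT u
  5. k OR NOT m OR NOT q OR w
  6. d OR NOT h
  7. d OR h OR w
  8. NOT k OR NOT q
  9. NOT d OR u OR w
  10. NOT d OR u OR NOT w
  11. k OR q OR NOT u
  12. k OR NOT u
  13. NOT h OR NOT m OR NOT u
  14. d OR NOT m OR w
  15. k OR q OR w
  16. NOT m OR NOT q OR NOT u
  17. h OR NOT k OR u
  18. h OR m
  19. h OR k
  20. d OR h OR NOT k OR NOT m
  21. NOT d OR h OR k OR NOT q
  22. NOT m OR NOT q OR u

u = True, m = False, k = True, h = True, w = True, d = True, q = False

Set u = True.
  then (k OR NOT u) forces k = True.
  then (NOT k OR NOT q) forces q = False.
Set m = False.
  then (h OR m) forces h = True.
  then (d OR NOT h) forces d = True.
Set w = True.
All clauses satisfied.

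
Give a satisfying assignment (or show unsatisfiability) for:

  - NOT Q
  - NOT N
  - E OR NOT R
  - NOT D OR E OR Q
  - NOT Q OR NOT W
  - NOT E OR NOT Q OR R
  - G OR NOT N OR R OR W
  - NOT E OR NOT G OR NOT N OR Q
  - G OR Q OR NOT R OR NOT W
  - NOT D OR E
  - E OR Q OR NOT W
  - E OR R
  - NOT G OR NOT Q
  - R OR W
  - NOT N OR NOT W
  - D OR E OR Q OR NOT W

Unit clause (NOT Q) forces Q = False.
Unit clause (NOT N) forces N = False.
Set R = True.
  then (E OR NOT R) forces E = True.
Set D = True.
Set W = True.
  then (G OR Q OR NOT R OR NOT W) forces G = True.
All clauses satisfied.

N=F; R=T; D=T; Q=F; E=T; W=T; G=T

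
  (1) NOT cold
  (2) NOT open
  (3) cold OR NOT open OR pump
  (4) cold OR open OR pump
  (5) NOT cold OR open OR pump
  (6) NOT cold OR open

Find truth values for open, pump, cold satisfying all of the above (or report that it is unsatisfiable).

open = False, pump = True, cold = False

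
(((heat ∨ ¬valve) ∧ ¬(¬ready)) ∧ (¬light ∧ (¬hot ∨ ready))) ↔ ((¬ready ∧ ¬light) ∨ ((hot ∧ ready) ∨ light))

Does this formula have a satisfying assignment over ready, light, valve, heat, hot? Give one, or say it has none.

ready: True, light: False, valve: False, heat: True, hot: True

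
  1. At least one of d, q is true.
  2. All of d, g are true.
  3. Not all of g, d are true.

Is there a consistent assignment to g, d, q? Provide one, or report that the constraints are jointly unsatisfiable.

UNSATISFIABLE

Case g = True:
  (2) forces d = True.
  Constraint (3) is violated (g=T, d=T) — contradiction.
Case g = False:
  Constraint (2) is violated (g=F) — contradiction.
Both cases fail — unsatisfiable.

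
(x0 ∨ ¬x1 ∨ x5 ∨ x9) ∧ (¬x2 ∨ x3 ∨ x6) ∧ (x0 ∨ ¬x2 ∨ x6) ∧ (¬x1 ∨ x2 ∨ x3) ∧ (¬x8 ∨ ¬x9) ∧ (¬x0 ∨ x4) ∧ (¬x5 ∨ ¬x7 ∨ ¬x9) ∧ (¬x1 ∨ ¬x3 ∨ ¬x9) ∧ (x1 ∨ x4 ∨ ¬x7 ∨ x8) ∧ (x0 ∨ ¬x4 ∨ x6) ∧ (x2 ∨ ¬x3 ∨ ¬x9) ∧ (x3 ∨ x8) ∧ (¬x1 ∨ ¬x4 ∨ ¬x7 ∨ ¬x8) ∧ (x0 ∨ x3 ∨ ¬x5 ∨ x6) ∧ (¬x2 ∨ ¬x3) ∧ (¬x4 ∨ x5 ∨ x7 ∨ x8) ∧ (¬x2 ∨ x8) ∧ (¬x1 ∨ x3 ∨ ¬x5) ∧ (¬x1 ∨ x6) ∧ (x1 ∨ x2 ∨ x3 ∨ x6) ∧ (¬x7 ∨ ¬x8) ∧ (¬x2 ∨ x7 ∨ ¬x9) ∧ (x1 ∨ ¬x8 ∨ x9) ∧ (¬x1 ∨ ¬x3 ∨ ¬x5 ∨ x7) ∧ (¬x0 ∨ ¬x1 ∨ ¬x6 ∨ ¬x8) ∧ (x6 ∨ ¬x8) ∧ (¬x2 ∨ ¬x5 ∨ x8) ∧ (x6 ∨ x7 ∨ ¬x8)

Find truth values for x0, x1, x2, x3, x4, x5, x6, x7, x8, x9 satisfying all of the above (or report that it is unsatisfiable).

x0=F, x1=T, x2=F, x3=T, x4=T, x5=T, x6=T, x7=T, x8=F, x9=F

Set x0 = False.
Set x1 = True.
  then (¬x1 ∨ x6) forces x6 = True.
Try x2 = True:
  (¬x2 ∨ ¬x3) forces x3 = False.
  (x3 ∨ x8) forces x8 = True.
  (¬x8 ∨ ¬x9) forces x9 = False.
  (x0 ∨ ¬x1 ∨ x5 ∨ x9) forces x5 = True.
  clause (¬x1 ∨ x3 ∨ ¬x5) is falsified — backtrack.
So x2 = False.
  then (¬x1 ∨ x2 ∨ x3) forces x3 = True.
  then (¬x1 ∨ ¬x3 ∨ ¬x9) forces x9 = False.
  then (x0 ∨ ¬x1 ∨ x5 ∨ x9) forces x5 = True.
  then (¬x1 ∨ ¬x3 ∨ ¬x5 ∨ x7) forces x7 = True.
  then (¬x7 ∨ ¬x8) forces x8 = False.
Set x4 = True.
All clauses satisfied.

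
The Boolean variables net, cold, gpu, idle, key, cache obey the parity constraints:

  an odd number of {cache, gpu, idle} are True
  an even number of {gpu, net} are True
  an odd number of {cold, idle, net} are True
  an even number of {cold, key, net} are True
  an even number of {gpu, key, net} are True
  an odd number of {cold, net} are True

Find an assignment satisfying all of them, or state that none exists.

Adding constraints 2, 4, 5, 6 mod 2: every variable appears an even number of times on the left, so the left side is 0.
But the right sides sum to 1 (mod 2). 0 ≠ 1 — the system is inconsistent.

UNSATISFIABLE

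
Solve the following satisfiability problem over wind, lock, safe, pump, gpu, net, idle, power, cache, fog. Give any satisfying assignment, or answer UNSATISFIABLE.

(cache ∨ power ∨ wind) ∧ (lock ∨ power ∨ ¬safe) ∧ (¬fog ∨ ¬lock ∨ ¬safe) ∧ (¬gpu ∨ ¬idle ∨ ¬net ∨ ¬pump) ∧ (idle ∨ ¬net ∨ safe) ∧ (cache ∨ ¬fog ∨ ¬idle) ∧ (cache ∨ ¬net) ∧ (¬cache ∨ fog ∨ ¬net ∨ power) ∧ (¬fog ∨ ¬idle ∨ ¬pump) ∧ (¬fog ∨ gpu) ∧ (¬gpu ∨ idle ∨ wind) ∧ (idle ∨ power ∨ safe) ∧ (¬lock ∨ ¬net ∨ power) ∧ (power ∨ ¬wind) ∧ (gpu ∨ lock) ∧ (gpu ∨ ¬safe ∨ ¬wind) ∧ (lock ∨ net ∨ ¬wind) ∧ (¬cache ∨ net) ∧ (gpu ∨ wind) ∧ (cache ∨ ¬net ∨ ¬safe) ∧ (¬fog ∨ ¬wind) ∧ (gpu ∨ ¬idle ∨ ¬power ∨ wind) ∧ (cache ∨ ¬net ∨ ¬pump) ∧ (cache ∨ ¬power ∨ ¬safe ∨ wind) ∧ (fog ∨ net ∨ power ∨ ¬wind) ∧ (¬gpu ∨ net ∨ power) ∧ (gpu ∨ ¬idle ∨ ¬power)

wind: False, lock: True, safe: False, pump: False, gpu: True, net: True, idle: True, power: True, cache: True, fog: False

Set wind = False.
  then (gpu ∨ wind) forces gpu = True.
  then (¬gpu ∨ idle ∨ wind) forces idle = True.
Set lock = True.
Set safe = False.
Set pump = False.
Set net = True.
  then (cache ∨ ¬net) forces cache = True.
  then (¬lock ∨ ¬net ∨ power) forces power = True.
Set fog = False.
All clauses satisfied.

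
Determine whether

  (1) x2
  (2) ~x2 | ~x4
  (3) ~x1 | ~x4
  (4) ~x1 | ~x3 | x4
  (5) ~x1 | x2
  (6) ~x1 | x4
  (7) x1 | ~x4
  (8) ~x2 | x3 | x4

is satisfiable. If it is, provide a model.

Unit clause (x2) forces x2 = True.
In (~x2 | ~x4) only ~x4 is left, so x4 = False.
In (~x1 | x4) only ~x1 is left, so x1 = False.
In (~x2 | x3 | x4) only x3 is left, so x3 = True.
All clauses satisfied.

x1=F, x2=T, x3=T, x4=F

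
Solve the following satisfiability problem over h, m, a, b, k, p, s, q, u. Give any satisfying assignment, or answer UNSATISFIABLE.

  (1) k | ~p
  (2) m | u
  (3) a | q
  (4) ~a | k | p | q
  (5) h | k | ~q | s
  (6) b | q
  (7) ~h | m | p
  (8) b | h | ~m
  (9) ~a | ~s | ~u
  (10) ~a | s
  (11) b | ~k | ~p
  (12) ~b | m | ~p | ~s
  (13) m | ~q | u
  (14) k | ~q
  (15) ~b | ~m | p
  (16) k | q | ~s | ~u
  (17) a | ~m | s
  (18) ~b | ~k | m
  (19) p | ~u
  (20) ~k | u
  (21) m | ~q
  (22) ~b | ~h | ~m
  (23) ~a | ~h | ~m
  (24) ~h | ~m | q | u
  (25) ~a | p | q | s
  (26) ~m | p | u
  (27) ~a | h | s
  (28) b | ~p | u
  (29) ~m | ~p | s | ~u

h = False, m = True, a = False, b = True, k = True, p = True, s = True, q = True, u = True

Set h = False.
Try m = False:
  (m | u) forces u = True.
  (p | ~u) forces p = True.
  (k | ~p) forces k = True.
  (b | ~k | ~p) forces b = True.
  clause (~b | ~k | m) is falsified — backtrack.
So m = True.
  then (b | h | ~m) forces b = True.
  then (~b | ~m | p) forces p = True.
  then (k | ~p) forces k = True.
  then (~k | u) forces u = True.
  then (~m | ~p | s | ~u) forces s = True.
  then (~a | ~s | ~u) forces a = False.
  then (a | q) forces q = True.
All clauses satisfied.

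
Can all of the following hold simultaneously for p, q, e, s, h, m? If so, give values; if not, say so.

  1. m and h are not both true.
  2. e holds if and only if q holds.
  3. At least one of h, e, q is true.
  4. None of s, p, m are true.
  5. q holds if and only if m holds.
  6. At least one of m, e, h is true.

p: False, q: False, e: False, s: False, h: True, m: False

  (1) m=F, h=T — not both ✓
  (2) e=F, q=F — same ✓
  (3) {h, e, q}: 1 true — at least one ✓
  (4) {s, p, m}: 0 true — none ✓
  (5) q=F, m=F — same ✓
  (6) {m, e, h}: 1 true — at least one ✓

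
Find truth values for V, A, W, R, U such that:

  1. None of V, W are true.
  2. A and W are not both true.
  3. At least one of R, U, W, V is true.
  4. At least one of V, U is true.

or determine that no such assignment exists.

V = False; A = True; W = False; R = False; U = True

  (1) {V, W}: 0 true — none ✓
  (2) A=T, W=F — not both ✓
  (3) {R, U, W, V}: 1 true — at least one ✓
  (4) {V, U}: 1 true — at least one ✓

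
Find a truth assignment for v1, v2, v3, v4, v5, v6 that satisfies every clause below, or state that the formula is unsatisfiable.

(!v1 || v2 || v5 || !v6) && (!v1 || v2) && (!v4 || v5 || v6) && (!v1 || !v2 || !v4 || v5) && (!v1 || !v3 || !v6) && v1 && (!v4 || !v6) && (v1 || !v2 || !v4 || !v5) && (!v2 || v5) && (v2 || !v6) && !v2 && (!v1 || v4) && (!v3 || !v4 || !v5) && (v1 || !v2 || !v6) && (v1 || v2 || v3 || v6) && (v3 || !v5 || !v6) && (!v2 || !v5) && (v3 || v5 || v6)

Case v1 = True:
  (!v1 || v2) forces v2 = True.
  Clause (!v2) is falsified — contradiction.
Case v1 = False:
  Clause (v1) is falsified — contradiction.
Both cases fail, so the formula is unsatisfiable.

No satisfying assignment exists.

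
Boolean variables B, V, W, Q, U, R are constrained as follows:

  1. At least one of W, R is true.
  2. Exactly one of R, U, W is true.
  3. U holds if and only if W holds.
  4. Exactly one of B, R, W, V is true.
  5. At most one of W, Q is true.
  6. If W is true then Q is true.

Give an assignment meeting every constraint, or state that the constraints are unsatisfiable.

B=F, V=F, W=F, Q=F, U=F, R=T

  (1) {W, R}: 1 true — at least one ✓
  (2) {R, U, W}: 1 true — exactly one ✓
  (3) U=F, W=F — same ✓
  (4) {B, R, W, V}: 1 true — exactly one ✓
  (5) {W, Q}: 0 true — at most one ✓
  (6) W=F ⇒ Q: vacuous ✓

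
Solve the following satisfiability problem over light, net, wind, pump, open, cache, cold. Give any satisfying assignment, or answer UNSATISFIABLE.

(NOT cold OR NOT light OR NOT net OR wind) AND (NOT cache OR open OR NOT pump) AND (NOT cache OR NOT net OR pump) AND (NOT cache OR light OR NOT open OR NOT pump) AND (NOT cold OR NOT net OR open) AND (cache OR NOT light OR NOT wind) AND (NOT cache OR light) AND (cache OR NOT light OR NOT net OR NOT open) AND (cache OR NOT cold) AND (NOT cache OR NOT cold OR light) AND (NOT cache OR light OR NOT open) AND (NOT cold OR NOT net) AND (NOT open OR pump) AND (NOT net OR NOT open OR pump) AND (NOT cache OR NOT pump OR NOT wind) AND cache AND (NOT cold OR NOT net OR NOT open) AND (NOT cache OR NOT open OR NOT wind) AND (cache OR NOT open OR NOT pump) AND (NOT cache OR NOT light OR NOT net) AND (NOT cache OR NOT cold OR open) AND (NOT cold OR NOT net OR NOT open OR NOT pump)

light = True, net = False, wind = True, pump = False, open = False, cache = True, cold = False

Unit clause (cache) forces cache = True.
In (NOT cache OR light) only light is left, so light = True.
In (NOT cache OR NOT light OR NOT net) only NOT net is left, so net = False.
Set wind = True.
  then (NOT cache OR NOT pump OR NOT wind) forces pump = False.
  then (NOT cache OR NOT open OR NOT wind) forces open = False.
  then (NOT cache OR NOT cold OR open) forces cold = False.
All clauses satisfied.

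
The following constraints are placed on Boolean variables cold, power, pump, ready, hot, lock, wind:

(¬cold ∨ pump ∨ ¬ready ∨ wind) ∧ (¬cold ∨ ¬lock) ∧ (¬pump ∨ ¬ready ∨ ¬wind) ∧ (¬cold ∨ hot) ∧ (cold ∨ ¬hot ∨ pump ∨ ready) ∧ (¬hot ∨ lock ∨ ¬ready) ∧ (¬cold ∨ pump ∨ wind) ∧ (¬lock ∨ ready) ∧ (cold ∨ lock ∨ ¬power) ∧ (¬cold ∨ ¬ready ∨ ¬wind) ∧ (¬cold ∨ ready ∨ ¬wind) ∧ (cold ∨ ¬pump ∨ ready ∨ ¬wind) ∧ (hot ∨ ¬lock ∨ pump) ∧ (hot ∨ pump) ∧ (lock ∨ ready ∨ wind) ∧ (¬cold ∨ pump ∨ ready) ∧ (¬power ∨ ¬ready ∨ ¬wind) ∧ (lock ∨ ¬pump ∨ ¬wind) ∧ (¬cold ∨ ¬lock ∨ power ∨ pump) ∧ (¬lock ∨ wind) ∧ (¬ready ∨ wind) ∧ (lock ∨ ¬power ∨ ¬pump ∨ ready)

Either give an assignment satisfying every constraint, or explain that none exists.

cold: False, power: False, pump: False, ready: True, hot: True, lock: True, wind: True

Try cold = True:
  (¬cold ∨ ¬lock) forces lock = False.
  (¬cold ∨ hot) forces hot = True.
  (¬hot ∨ lock ∨ ¬ready) forces ready = False.
  (¬cold ∨ ready ∨ ¬wind) forces wind = False.
  clause (lock ∨ ready ∨ wind) is falsified — backtrack.
So cold = False.
Set power = False.
Set pump = False.
  then (hot ∨ pump) forces hot = True.
  then (cold ∨ ¬hot ∨ pump ∨ ready) forces ready = True.
  then (¬hot ∨ lock ∨ ¬ready) forces lock = True.
  then (¬lock ∨ wind) forces wind = True.
All clauses satisfied.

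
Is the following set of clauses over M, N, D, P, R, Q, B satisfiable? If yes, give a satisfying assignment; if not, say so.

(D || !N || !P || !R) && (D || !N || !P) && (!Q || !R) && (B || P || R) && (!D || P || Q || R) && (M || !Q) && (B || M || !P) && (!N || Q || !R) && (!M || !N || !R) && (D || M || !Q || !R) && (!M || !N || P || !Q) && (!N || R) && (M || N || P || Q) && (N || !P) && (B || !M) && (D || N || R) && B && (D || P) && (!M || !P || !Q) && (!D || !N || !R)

Unit clause (B) forces B = True.
Set M = True.
Set N = False.
  then (N || !P) forces P = False.
  then (D || P) forces D = True.
Set R = True.
  then (!Q || !R) forces Q = False.
All clauses satisfied.

M: True; N: False; D: True; P: False; R: True; Q: False; B: True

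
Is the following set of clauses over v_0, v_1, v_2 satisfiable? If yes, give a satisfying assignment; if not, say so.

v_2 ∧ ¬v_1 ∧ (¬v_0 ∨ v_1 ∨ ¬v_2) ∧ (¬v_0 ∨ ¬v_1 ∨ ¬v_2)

v_0 = False; v_1 = False; v_2 = True

Unit clause (v_2) forces v_2 = True.
Unit clause (¬v_1) forces v_1 = False.
In (¬v_0 ∨ v_1 ∨ ¬v_2) only ¬v_0 is left, so v_0 = False.
All clauses satisfied.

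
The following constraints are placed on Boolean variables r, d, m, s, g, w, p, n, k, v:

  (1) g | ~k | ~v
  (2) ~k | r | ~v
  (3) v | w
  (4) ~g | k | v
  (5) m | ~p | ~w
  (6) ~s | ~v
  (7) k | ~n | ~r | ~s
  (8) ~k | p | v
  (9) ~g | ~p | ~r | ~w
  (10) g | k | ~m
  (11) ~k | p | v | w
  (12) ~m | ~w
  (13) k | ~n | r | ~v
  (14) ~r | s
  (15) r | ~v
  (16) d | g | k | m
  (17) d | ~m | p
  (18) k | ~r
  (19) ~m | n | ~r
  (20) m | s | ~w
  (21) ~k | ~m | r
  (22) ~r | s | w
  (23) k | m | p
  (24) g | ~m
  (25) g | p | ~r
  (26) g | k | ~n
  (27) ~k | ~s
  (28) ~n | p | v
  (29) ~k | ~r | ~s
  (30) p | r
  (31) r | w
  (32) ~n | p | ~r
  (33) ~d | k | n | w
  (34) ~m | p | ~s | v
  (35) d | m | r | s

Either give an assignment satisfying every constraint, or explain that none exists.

No satisfying assignment exists.

Case v = True:
  (~s | ~v) forces s = False.
  (~r | s) forces r = False.
  Clause (r | ~v) is falsified — contradiction.
Case v = False:
  (v | w) forces w = True.
  (~m | ~w) forces m = False.
  (m | ~p | ~w) forces p = False.
  (~k | p | v) forces k = False.
  Clause (k | m | p) is falsified — contradiction.
Both cases fail, so the formula is unsatisfiable.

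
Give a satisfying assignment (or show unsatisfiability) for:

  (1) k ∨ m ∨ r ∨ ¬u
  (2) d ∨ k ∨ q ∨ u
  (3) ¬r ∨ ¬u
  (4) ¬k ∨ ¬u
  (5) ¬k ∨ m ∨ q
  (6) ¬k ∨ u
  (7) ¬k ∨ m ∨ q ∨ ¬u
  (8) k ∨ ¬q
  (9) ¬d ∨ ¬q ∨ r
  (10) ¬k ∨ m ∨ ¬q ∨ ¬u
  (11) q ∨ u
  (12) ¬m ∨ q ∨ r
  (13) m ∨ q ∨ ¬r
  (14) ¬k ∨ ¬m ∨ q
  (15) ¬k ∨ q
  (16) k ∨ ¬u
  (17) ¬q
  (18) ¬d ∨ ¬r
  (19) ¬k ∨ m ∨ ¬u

No satisfying assignment exists.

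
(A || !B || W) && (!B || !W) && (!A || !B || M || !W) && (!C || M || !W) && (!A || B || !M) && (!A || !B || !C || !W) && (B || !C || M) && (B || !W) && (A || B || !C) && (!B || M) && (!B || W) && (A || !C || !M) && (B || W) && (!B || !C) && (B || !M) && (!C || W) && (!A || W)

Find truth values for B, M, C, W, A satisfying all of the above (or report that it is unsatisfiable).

Unsatisfiable

Case B = True:
  (!B || !W) forces W = False.
  Clause (!B || W) is falsified — contradiction.
Case B = False:
  (B || !W) forces W = False.
  Clause (B || W) is falsified — contradiction.
Both cases fail, so the formula is unsatisfiable.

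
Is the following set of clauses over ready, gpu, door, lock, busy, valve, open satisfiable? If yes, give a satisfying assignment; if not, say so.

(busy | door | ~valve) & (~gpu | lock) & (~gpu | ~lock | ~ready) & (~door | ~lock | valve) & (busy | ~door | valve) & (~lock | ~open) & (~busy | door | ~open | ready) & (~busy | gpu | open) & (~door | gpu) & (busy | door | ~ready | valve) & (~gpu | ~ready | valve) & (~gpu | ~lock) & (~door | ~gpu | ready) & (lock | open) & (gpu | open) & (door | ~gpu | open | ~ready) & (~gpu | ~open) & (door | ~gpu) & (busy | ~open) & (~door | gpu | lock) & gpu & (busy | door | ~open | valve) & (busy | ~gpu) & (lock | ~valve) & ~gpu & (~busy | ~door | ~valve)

Case gpu = True:
  Clause (~gpu) is falsified — contradiction.
Case gpu = False:
  Clause (gpu) is falsified — contradiction.
Both cases fail, so the formula is unsatisfiable.

The formula is unsatisfiable.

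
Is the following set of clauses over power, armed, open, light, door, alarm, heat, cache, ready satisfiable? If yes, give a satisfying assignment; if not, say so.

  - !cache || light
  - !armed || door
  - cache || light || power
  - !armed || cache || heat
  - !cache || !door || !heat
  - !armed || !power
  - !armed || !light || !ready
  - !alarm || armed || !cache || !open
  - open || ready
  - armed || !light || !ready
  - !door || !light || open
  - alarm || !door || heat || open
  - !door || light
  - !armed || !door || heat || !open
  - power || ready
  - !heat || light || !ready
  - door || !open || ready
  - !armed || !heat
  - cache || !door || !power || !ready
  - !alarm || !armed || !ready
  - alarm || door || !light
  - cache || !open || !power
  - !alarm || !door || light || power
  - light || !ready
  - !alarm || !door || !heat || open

Try power = False:
  (power || ready) forces ready = True.
  (light || !ready) forces light = True.
  (!armed || !light || !ready) forces armed = False.
  clause (armed || !light || !ready) is falsified — backtrack.
So power = True.
  then (!armed || !power) forces armed = False.
Set open = True.
  then (cache || !open || !power) forces cache = True.
  then (!cache || light) forces light = True.
  then (!alarm || armed || !cache || !open) forces alarm = False.
  then (armed || !light || !ready) forces ready = False.
  then (door || !open || ready) forces door = True.
  then (!cache || !door || !heat) forces heat = False.
All clauses satisfied.

power = True, armed = False, open = True, light = True, door = True, alarm = False, heat = False, cache = True, ready = False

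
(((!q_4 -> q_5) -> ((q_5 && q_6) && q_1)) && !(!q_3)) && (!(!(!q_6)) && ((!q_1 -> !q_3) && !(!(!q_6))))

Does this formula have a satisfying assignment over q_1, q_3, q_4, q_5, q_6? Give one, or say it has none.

q_1: True, q_3: True, q_4: False, q_5: False, q_6: False

  ((!q_4 -> q_5) -> ((q_5 && q_6) && q_1)) && !(!q_3) = True
    (!q_4 -> q_5) -> ((q_5 && q_6) && q_1) = True
      !q_4 -> q_5 = False
        !q_4 = True
      (q_5 && q_6) && q_1 = False
        q_5 && q_6 = False
    !(!q_3) = True
      !q_3 = False
  !(!(!q_6)) && ((!q_1 -> !q_3) && !(!(!q_6))) = True
    !(!(!q_6)) = True
      !(!q_6) = False
        !q_6 = True
    (!q_1 -> !q_3) && !(!(!q_6)) = True
      !q_1 -> !q_3 = True
        !q_1 = False
        !q_3 = False
      !(!(!q_6)) = True
        !(!q_6) = False
          !q_6 = True
Both conjuncts True, so the formula holds.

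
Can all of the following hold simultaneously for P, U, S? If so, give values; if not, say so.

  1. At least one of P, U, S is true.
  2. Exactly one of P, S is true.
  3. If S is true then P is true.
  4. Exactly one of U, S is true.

P = True, U = True, S = False

  (1) {P, U, S}: 2 true — at least one ✓
  (2) {P, S}: 1 true — exactly one ✓
  (3) S=F ⇒ P: vacuous ✓
  (4) {U, S}: 1 true — exactly one ✓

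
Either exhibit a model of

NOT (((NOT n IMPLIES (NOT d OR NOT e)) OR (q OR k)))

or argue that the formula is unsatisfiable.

e: True, q: False, d: True, n: False, k: False

  NOT (((NOT n IMPLIES (NOT d OR NOT e)) OR (q OR k))) = True
    (NOT n IMPLIES (NOT d OR NOT e)) OR (q OR k) = False
      NOT n IMPLIES (NOT d OR NOT e) = False
        NOT n = True
        NOT d OR NOT e = False
          NOT d = False
          NOT e = False
      q OR k = False
The formula evaluates to True.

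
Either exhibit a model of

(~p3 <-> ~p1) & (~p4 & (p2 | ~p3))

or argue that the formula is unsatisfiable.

p1: False, p2: False, p3: False, p4: False

  ~p3 <-> ~p1 = True
    ~p3 = True
    ~p1 = True
  ~p4 & (p2 | ~p3) = True
    ~p4 = True
    p2 | ~p3 = True
      ~p3 = True
Both conjuncts True, so the formula holds.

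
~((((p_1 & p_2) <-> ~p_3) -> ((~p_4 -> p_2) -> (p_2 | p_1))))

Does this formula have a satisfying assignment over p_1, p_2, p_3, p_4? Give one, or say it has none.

p_1 = False, p_2 = False, p_3 = True, p_4 = True

  ~((((p_1 & p_2) <-> ~p_3) -> ((~p_4 -> p_2) -> (p_2 | p_1)))) = True
    ((p_1 & p_2) <-> ~p_3) -> ((~p_4 -> p_2) -> (p_2 | p_1)) = False
      (p_1 & p_2) <-> ~p_3 = True
        p_1 & p_2 = False
        ~p_3 = False
      (~p_4 -> p_2) -> (p_2 | p_1) = False
        ~p_4 -> p_2 = True
          ~p_4 = False
        p_2 | p_1 = False
The formula evaluates to True.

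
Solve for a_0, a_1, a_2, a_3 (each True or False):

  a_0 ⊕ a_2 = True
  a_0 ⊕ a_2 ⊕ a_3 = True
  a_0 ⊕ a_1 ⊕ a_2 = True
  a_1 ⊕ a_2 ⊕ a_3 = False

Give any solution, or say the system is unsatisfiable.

a_0=T; a_1=F; a_2=F; a_3=F

a_0 ⊕ a_2 = T ⊕ F = True ✓
a_0 ⊕ a_2 ⊕ a_3 = T ⊕ F ⊕ F = True ✓
a_0 ⊕ a_1 ⊕ a_2 = T ⊕ F ⊕ F = True ✓
a_1 ⊕ a_2 ⊕ a_3 = F ⊕ F ⊕ F = False ✓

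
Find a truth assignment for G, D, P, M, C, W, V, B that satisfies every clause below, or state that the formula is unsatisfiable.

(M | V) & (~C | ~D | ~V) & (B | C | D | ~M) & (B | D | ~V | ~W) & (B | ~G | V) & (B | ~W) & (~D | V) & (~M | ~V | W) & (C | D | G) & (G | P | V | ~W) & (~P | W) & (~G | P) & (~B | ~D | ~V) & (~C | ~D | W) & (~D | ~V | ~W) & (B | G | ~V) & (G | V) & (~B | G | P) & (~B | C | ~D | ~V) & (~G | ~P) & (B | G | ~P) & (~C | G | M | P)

Try G = True:
  (~G | P) forces P = True.
  clause (~G | ~P) is falsified — backtrack.
So G = False.
  then (G | V) forces V = True.
  then (B | G | ~V) forces B = True.
  then (~B | G | P) forces P = True.
  then (~P | W) forces W = True.
  then (~B | ~D | ~V) forces D = False.
  then (C | D | G) forces C = True.
Set M = False.
All clauses satisfied.

G = False, D = False, P = True, M = False, C = True, W = True, V = True, B = True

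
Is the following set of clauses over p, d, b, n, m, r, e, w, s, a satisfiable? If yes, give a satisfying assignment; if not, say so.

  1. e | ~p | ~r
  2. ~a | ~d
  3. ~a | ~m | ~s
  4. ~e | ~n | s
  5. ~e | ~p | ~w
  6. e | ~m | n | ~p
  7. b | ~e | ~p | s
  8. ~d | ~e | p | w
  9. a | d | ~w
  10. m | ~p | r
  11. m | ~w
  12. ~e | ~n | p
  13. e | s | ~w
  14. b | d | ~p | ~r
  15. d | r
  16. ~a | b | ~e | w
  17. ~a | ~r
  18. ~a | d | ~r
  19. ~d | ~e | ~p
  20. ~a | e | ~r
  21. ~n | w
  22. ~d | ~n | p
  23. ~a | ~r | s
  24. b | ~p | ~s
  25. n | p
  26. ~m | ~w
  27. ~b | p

Try p = False:
  (n | p) forces n = True.
  (~e | ~n | p) forces e = False.
  (~n | w) forces w = True.
  (m | ~w) forces m = True.
  clause (~m | ~w) is falsified — backtrack.
So p = True.
Set d = False.
  then (d | r) forces r = True.
  then (~a | ~r) forces a = False.
  then (e | ~p | ~r) forces e = True.
  then (~e | ~p | ~w) forces w = False.
  then (b | d | ~p | ~r) forces b = True.
  then (~n | w) forces n = False.
Set m = False.
Set s = False.
All clauses satisfied.

p = True, d = False, b = True, n = False, m = False, r = True, e = True, w = False, s = False, a = False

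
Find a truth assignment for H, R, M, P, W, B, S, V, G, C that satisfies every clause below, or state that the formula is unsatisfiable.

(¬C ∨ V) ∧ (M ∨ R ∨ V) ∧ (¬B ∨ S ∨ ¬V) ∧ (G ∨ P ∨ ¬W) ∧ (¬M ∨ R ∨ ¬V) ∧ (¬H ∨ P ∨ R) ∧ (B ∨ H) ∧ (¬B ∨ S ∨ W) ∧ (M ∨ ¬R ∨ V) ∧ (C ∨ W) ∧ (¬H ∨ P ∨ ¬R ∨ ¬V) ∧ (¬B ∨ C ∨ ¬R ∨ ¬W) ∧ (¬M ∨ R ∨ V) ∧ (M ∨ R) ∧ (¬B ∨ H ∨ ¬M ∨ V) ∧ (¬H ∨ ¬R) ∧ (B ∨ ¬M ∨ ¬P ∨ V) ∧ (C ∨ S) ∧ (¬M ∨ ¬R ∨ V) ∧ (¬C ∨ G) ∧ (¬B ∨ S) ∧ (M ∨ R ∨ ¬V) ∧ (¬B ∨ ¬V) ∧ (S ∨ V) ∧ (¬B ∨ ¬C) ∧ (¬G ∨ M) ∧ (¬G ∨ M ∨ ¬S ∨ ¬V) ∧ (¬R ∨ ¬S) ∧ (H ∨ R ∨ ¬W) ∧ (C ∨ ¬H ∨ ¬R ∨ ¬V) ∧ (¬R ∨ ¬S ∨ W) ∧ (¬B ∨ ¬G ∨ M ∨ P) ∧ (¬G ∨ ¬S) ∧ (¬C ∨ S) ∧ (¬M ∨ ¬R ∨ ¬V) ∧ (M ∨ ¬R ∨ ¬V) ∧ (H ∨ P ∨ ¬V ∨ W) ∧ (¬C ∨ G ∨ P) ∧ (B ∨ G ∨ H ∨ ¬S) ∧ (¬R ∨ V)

No satisfying assignment exists.

Case S = True:
  (¬R ∨ ¬S) forces R = False.
  (M ∨ R) forces M = True.
  (¬M ∨ R ∨ ¬V) forces V = False.
  Clause (¬M ∨ R ∨ V) is falsified — contradiction.
Case S = False:
  (C ∨ S) forces C = True.
  Clause (¬C ∨ S) is falsified — contradiction.
Both cases fail, so the formula is unsatisfiable.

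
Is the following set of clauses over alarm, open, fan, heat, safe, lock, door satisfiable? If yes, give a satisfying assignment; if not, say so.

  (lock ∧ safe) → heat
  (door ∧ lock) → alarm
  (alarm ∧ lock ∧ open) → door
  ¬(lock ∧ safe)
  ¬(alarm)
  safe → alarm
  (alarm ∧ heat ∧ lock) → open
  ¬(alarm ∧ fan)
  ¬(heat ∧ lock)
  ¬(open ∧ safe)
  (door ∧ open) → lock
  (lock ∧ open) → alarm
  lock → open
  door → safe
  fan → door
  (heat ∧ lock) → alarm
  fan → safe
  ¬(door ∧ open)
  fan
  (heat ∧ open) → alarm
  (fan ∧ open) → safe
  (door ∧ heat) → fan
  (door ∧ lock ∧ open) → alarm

Unsatisfiable — no assignment works.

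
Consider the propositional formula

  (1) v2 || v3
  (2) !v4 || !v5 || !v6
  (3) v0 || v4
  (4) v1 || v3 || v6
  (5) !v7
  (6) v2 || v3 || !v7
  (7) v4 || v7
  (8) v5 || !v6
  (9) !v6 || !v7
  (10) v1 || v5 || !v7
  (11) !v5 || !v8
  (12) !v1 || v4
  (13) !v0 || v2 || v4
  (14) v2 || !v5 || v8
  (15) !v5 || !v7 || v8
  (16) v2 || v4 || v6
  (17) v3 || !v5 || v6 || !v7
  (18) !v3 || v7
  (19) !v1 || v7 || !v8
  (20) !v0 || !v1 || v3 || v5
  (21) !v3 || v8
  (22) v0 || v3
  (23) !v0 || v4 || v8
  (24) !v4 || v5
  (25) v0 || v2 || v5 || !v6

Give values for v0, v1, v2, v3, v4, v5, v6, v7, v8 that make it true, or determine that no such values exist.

v0 = True; v1 = True; v2 = True; v3 = False; v4 = True; v5 = True; v6 = False; v7 = False; v8 = False

Unit clause (!v7) forces v7 = False.
In (v4 || v7) only v4 is left, so v4 = True.
In (!v3 || v7) only !v3 is left, so v3 = False.
In (v0 || v3) only v0 is left, so v0 = True.
In (!v4 || v5) only v5 is left, so v5 = True.
In (v2 || v3) only v2 is left, so v2 = True.
In (!v4 || !v5 || !v6) only !v6 is left, so v6 = False.
In (v1 || v3 || v6) only v1 is left, so v1 = True.
In (!v5 || !v8) only !v8 is left, so v8 = False.
All clauses satisfied.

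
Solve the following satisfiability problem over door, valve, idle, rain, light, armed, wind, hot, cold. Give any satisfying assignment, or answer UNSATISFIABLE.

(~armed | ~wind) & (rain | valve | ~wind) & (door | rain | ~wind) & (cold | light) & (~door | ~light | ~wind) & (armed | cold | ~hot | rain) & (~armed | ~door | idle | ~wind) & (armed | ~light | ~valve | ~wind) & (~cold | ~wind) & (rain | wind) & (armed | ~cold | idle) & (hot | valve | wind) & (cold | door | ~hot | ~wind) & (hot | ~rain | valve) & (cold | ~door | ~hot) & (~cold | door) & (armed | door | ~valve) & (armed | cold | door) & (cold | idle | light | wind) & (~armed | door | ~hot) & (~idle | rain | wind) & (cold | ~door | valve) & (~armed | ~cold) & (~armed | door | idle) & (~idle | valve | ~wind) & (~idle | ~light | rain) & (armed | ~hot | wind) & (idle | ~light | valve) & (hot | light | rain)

Set door = True.
Set valve = True.
Set idle = True.
Try rain = False:
  (rain | wind) forces wind = True.
  (~armed | ~wind) forces armed = False.
  (~door | ~light | ~wind) forces light = False.
  (cold | light) forces cold = True.
  clause (~cold | ~wind) is falsified — backtrack.
So rain = True.
Set light = True.
  then (~door | ~light | ~wind) forces wind = False.
Set armed = False.
  then (armed | ~hot | wind) forces hot = False.
Set cold = False.
All clauses satisfied.

door = True; valve = True; idle = True; rain = True; light = True; armed = False; wind = False; hot = False; cold = False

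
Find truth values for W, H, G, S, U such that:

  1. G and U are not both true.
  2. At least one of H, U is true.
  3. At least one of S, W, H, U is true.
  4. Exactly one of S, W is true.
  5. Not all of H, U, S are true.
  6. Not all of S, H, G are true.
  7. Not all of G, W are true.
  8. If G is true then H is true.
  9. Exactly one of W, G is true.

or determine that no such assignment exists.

W = True, H = False, G = False, S = False, U = True

  (1) G=F, U=T — not both ✓
  (2) {H, U}: 1 true — at least one ✓
  (3) {S, W, H, U}: 2 true — at least one ✓
  (4) {S, W}: 1 true — exactly one ✓
  (5) {H, U, S}: 1/3 true — not all ✓
  (6) {S, H, G}: 0/3 true — not all ✓
  (7) {G, W}: 1/2 true — not all ✓
  (8) G=F ⇒ H: vacuous ✓
  (9) {W, G}: 1 true — exactly one ✓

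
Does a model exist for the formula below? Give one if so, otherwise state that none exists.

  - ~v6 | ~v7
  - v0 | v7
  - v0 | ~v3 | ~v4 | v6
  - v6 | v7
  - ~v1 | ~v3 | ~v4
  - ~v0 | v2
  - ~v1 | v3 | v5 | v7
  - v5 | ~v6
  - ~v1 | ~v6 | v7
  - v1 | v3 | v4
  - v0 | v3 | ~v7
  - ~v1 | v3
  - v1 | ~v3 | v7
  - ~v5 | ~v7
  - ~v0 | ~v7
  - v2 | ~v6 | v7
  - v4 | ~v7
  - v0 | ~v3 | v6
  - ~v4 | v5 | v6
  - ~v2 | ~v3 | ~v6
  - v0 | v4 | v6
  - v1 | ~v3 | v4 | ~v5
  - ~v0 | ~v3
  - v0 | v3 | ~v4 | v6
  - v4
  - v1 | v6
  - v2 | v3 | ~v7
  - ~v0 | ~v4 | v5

v0=T, v1=F, v2=T, v3=F, v4=T, v5=T, v6=T, v7=F

Unit clause (v4) forces v4 = True.
Try v0 = False:
  (v0 | v7) forces v7 = True.
  (~v6 | ~v7) forces v6 = False.
  (v0 | ~v3 | ~v4 | v6) forces v3 = False.
  clause (v0 | v3 | ~v7) is falsified — backtrack.
So v0 = True.
  then (~v0 | v2) forces v2 = True.
  then (~v0 | ~v7) forces v7 = False.
  then (~v0 | ~v3) forces v3 = False.
  then (~v0 | ~v4 | v5) forces v5 = True.
  then (v6 | v7) forces v6 = True.
  then (~v1 | ~v6 | v7) forces v1 = False.
All clauses satisfied.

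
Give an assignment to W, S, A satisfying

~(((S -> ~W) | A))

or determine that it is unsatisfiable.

W = True, S = True, A = False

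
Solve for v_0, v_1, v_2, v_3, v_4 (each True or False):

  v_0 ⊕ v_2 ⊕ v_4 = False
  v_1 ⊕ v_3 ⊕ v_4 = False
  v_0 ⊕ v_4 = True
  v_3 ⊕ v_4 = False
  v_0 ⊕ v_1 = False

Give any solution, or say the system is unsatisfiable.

v_0=F, v_1=F, v_2=T, v_3=T, v_4=T

v_0 ⊕ v_2 ⊕ v_4 = F ⊕ T ⊕ T = False ✓
v_1 ⊕ v_3 ⊕ v_4 = F ⊕ T ⊕ T = False ✓
v_0 ⊕ v_4 = F ⊕ T = True ✓
v_3 ⊕ v_4 = T ⊕ T = False ✓
v_0 ⊕ v_1 = F ⊕ F = False ✓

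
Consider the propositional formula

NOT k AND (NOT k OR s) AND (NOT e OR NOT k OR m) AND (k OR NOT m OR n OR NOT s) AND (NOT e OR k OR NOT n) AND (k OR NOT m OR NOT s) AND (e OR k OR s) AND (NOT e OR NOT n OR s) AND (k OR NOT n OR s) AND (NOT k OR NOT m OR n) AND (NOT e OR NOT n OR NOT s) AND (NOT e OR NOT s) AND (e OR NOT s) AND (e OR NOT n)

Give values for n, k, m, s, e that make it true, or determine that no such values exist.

n: False, k: False, m: False, s: False, e: True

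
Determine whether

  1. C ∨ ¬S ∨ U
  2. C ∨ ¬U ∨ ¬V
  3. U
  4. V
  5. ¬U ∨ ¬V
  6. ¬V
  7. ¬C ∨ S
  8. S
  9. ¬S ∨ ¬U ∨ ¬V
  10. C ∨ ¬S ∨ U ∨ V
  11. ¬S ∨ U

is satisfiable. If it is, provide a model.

Unsatisfiable — no assignment works.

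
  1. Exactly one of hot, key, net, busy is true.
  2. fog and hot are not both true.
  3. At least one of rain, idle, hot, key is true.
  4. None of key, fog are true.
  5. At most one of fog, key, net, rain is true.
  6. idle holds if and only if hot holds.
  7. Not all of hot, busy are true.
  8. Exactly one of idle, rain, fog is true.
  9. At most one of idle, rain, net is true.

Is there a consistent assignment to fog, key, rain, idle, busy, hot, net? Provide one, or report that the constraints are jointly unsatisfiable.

fog = False, key = False, rain = False, idle = True, busy = False, hot = True, net = False

  (1) {hot, key, net, busy}: 1 true — exactly one ✓
  (2) fog=F, hot=T — not both ✓
  (3) {rain, idle, hot, key}: 2 true — at least one ✓
  (4) {key, fog}: 0 true — none ✓
  (5) {fog, key, net, rain}: 0 true — at most one ✓
  (6) idle=T, hot=T — same ✓
  (7) {hot, busy}: 1/2 true — not all ✓
  (8) {idle, rain, fog}: 1 true — exactly one ✓
  (9) {idle, rain, net}: 1 true — at most one ✓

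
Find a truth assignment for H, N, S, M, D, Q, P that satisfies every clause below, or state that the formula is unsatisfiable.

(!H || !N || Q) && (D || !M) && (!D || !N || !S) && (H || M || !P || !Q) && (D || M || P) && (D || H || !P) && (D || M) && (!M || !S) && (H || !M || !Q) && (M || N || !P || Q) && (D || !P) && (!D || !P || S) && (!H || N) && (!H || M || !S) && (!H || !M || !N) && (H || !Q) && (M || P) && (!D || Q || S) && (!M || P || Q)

No satisfying assignment exists.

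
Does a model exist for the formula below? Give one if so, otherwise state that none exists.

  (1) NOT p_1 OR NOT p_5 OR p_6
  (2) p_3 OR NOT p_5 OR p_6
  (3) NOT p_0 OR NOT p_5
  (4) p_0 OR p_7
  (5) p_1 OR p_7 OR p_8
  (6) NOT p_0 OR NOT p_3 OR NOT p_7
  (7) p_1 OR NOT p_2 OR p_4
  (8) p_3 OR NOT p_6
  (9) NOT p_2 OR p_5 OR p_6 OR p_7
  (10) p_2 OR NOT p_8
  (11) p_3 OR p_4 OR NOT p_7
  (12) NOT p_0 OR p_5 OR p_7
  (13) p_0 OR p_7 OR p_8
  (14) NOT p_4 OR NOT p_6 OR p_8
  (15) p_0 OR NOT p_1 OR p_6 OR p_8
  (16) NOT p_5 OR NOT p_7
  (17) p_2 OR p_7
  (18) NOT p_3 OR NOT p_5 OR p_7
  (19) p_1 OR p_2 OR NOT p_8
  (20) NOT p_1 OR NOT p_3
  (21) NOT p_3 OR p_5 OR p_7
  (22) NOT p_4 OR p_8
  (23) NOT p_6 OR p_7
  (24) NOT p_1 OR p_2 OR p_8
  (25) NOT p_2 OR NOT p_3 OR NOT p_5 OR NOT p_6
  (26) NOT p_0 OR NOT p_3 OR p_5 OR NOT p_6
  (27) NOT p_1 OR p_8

Set p_0 = False.
  then (p_0 OR p_7) forces p_7 = True.
  then (NOT p_5 OR NOT p_7) forces p_5 = False.
Set p_1 = False.
Set p_2 = True.
  then (p_1 OR NOT p_2 OR p_4) forces p_4 = True.
  then (NOT p_4 OR p_8) forces p_8 = True.
Set p_3 = True.
Set p_6 = True.
All clauses satisfied.

p_0 = False, p_1 = False, p_2 = True, p_3 = True, p_4 = True, p_5 = False, p_6 = True, p_7 = True, p_8 = True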